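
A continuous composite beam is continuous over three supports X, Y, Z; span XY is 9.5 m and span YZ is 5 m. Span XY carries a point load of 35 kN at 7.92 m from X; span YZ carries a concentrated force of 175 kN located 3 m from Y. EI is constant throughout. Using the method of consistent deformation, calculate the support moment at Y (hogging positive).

M_Y = 78.38 kN·m

Release continuity at Y by inserting a hinge; the redundant is the internal moment M_Y. The primary structure is two simply-supported spans XY and YZ.
Discontinuity in slope at Y on the released structure — sum the simple-span end rotations:
  span XY: point load 35 at a = 7.92: Pab(L + a)/(6LEI) = 133.9/EI
  span YZ: point load 175 at a = 3: Pab(L + b)/(6LEI) = 245/EI
  relative rotation θ_0 = (133.9 + 245)/EI = 378.9/EI
A unit hogging moment at Y produces rotation L₁/(3EI) + L₂/(3EI) = 4.833/EI.
Compatibility: M_Y·(L₁+L₂)/(3EI) = θ_0, giving M_Y = 78.38 kN·m (hogging).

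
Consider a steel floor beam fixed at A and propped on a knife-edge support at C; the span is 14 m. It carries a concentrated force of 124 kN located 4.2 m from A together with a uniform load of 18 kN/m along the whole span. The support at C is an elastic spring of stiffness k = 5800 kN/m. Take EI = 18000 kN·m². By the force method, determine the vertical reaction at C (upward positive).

R_C = 109.2 kN

Release the roller at C. Primary structure: cantilever fixed at A.
Deflection at C on the released cantilever, summing each load's contribution:
  point load 124 at a = 4.2: Pa²(3L − a)/(6EI) = 13780/EI
  UDL 18: wL⁴/(8EI) = 86436/EI
  δ_0 = 100216/EI
Flexibility coefficient — unit upward force at C: δ_{CC} = L³/(3EI) = 914.7/EI.
With EI = 18000 kN·m²: δ_0 = 5.5676 m and δ_{CC} = 0.050815 m/kN.
Compatibility — the spring shortens by R_C/k under the reaction it provides: δ_0 − R_C·δ_{CC} = R_C/k. With 1/k = 0.000172 m/kN, R_C = δ_0 / (δ_{CC} + 1/k) = 5.5676 / (0.050815 + 0.000172) = 109.2 kN.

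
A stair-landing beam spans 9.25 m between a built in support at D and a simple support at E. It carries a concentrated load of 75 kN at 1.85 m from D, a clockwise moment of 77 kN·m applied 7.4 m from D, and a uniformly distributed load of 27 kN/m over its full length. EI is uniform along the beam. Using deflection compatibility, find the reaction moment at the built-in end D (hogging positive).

Release the roller at E. Primary structure: cantilever fixed at D.
Deflection at E on the released cantilever, summing each load's contribution:
  point load 75 at a = 1.85: Pa²(3L − a)/(6EI) = 1108/EI
  clockwise couple 77 at a = 7.4: M₀a(2L − a)/(2EI) = 3162/EI
  UDL 27: wL⁴/(8EI) = 24708/EI
  δ_0 = 28979/EI
Flexibility coefficient — unit upward force at E: δ_{EE} = L³/(3EI) = 263.8/EI.
Compatibility at E: δ_0 − R_E·δ_{EE} = 0, so R_E = 28979/263.8 = 109.8 kN.
Moment equilibrium about D: M_D = Σ(load moments about D) − R_E·L = 1371 − 109.8×9.25 = 354.8 kN·m.

M_D = 354.8 kN·m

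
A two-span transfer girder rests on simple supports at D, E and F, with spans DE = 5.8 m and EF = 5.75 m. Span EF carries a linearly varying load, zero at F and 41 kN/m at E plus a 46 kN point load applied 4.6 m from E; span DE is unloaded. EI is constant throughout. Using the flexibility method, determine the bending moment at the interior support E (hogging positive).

M_E = 57.63 kN·m

Insert a hinge at E; M_E is the redundant, and each span becomes simply supported.
End slopes at the hinge E, treating each span as simply supported:
  span EF: triangular load, peak 41: w₀L³/(45EI) = 173.2/EI
  span EF: point load 46 at a = 4.6: Pab(L + b)/(6LEI) = 48.67/EI
  relative rotation θ_0 = (0 + 221.9)/EI = 221.9/EI
A unit hogging moment at E produces rotation L₁/(3EI) + L₂/(3EI) = 3.85/EI.
Slope continuity at E: θ_0 = M_E·3.85/EI, so M_E = 221.9/3.85 = 57.63 kN·m (hogging).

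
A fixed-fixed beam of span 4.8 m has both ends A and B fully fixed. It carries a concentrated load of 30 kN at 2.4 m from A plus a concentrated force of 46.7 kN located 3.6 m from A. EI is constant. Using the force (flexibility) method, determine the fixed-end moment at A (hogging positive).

M_A = 28.51 kN·m

Release both end moments; the primary structure is a simply-supported span AB with redundants M_A and M_B.
Simple-span end rotations at A and B under the given loads:
  at A: point load 30 at a = 2.4: Pab(L + b)/(6LEI) = 43.2/EI
  at B: point load 30 at a = 2.4: Pab(L + a)/(6LEI) = 43.2/EI
  at A: point load 46.7 at a = 3.6: Pab(L + b)/(6LEI) = 42.03/EI
  at B: point load 46.7 at a = 3.6: Pab(L + a)/(6LEI) = 58.84/EI
  θ_A0 = 85.23/EI,  θ_B0 = 102/EI
Flexibility coefficients: a unit moment at one end gives L/(3EI) there and L/(6EI) at the far end, so f₁₁ = f₂₂ = 1.6/EI and f₁₂ = f₂₁ = 0.8/EI.
Compatibility — zero rotation at each built-in end:
  1.6 M_A + 0.8 M_B = 85.23
  0.8 M_A + 1.6 M_B = 102
Solving the pair gives M_A = 28.51 kN·m and M_B = 49.52 kN·m (hogging).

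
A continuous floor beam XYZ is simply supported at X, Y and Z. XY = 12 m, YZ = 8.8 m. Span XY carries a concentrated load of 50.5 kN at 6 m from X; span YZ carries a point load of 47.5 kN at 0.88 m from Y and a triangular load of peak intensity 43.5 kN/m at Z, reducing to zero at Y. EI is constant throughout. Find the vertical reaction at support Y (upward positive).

Release continuity at Y by inserting a hinge; the redundant is the internal moment M_Y. The primary structure is two simply-supported spans XY and YZ.
Discontinuity in slope at Y on the released structure — sum the simple-span end rotations:
  span XY: point load 50.5 at a = 6: Pab(L + a)/(6LEI) = 454.5/EI
  span YZ: point load 47.5 at a = 0.88: Pab(L + b)/(6LEI) = 104.8/EI
  span YZ: triangular load, peak 43.5: 7w₀L³/(360EI) = 576.4/EI
  relative rotation θ_0 = (454.5 + 681.2)/EI = 1136/EI
A unit hogging moment at Y produces rotation L₁/(3EI) + L₂/(3EI) = 6.933/EI.
Slope continuity at Y: θ_0 = M_Y·6.933/EI, so M_Y = 1136/6.933 = 163.8 kN·m (hogging).
Span XY, ΣM about X with M_Y applied at Y: R_Y^{XY}·12 = 303 + 163.8, so R_Y^{XY} = 38.9 kN and R_X = 50.5 − 38.9 = 11.6 kN.
Span YZ, ΣM about Z: R_Y^{YZ}·8.8 = 937.6 + 163.8, so R_Y^{YZ} = 125.2 kN and R_Z = 238.9 − 125.2 = 113.7 kN.
R_Y = 38.9 + 125.2 = 164.1 kN.

R_Y = 164.1 kN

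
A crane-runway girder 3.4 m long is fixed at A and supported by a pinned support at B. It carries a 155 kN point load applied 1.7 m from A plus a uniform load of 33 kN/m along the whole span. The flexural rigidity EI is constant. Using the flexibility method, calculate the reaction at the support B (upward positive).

Remove the prop at B; the released (primary) structure is a cantilever built in at A.
Primary-structure tip deflection at B by superposition:
  point load 155 at a = 1.7: Pa²(3L − a)/(6EI) = 634.6/EI
  UDL 33: wL⁴/(8EI) = 551.2/EI
  δ_0 = 1186/EI
Tip deflection under a unit load at B: L³/(3EI) = 13.1/EI.
Compatibility at B: δ_0 − R_B·δ_{BB} = 0, so R_B = 1186/13.1 = 90.51 kN.

R_B = 90.51 kN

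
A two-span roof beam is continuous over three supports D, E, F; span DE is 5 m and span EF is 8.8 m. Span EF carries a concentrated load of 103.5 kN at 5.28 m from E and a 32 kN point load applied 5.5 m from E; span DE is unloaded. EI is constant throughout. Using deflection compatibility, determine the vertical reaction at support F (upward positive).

Release continuity at E by inserting a hinge; the redundant is the internal moment M_E. The primary structure is two simply-supported spans DE and EF.
Discontinuity in slope at E on the released structure — sum the simple-span end rotations:
  span EF: point load 103.5 at a = 5.28: Pab(L + b)/(6LEI) = 448.8/EI
  span EF: point load 32 at a = 5.5: Pab(L + b)/(6LEI) = 133.1/EI
  relative rotation θ_0 = (0 + 581.9)/EI = 581.9/EI
A unit hogging moment at E produces rotation L₁/(3EI) + L₂/(3EI) = 4.6/EI.
Compatibility: M_E·(L₁+L₂)/(3EI) = θ_0, giving M_E = 126.5 kN·m (hogging).
Span EF, ΣM about F: R_E^{EF}·8.8 = 469.9 + 126.5, so R_E^{EF} = 67.78 kN and R_F = 135.5 − 67.78 = 67.72 kN.

R_F = 67.72 kN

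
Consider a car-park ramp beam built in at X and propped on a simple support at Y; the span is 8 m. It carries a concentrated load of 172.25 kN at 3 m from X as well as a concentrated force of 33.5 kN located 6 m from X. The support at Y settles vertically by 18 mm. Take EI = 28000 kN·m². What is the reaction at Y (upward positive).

R_Y = 50.04 kN

Choose R_Y as the redundant. The primary structure is the cantilever fixed at X.
Deflection at Y on the released cantilever, summing each load's contribution:
  point load 172.25 at a = 3: Pa²(3L − a)/(6EI) = 5426/EI
  point load 33.5 at a = 6: Pa²(3L − a)/(6EI) = 3618/EI
  δ_0 = 9044/EI
Flexibility coefficient — unit upward force at Y: δ_{YY} = L³/(3EI) = 170.7/EI.
With EI = 28000 kN·m²: δ_0 = 0.323 m and δ_{YY} = 0.006095 m/kN.
Compatibility — the beam at Y must follow the support down by 0.018 m: δ_0 − R_Y·δ_{YY} = 0.018, so R_Y = (0.323 − 0.018)/0.006095 = 50.04 kN.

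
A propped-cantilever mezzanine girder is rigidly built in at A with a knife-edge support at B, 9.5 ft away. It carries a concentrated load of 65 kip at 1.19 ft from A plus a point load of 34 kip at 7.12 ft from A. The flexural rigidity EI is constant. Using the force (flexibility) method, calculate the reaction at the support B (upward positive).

R_B = 22.96 kip

Remove the prop at B; the released (primary) structure is a cantilever built in at A.
Downward deflection at the released point B due to the loads:
  point load 65 at a = 1.19: Pa²(3L − a)/(6EI) = 419/EI
  point load 34 at a = 7.12: Pa²(3L − a)/(6EI) = 6142/EI
  δ_0 = 6561/EI
Flexibility coefficient — unit upward force at B: δ_{BB} = L³/(3EI) = 285.8/EI.
Compatibility at B: δ_0 − R_B·δ_{BB} = 0, so R_B = 6561/285.8 = 22.96 kip.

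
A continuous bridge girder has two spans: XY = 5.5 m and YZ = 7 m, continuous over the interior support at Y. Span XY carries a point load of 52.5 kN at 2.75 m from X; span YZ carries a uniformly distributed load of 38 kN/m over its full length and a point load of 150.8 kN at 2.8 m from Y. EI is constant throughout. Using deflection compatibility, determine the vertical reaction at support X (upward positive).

Take M_Y as the redundant. Released structure: two simple spans XY and YZ with a hinge at Y.
Rotations at Y on the released spans (each span's end-slope, ×1/EI):
  span XY: point load 52.5 at a = 2.75: Pab(L + a)/(6LEI) = 99.26/EI
  span YZ: UDL 38: wL³/(24EI) = 543.1/EI
  span YZ: point load 150.8 at a = 2.8: Pab(L + b)/(6LEI) = 472.9/EI
  relative rotation θ_0 = (99.26 + 1016)/EI = 1115/EI
A unit hogging moment at Y produces rotation L₁/(3EI) + L₂/(3EI) = 4.167/EI.
Compatibility: M_Y·(L₁+L₂)/(3EI) = θ_0, giving M_Y = 267.7 kN·m (hogging).
Span XY, ΣM about X with M_Y applied at Y: R_Y^{XY}·5.5 = 144.4 + 267.7, so R_Y^{XY} = 74.92 kN and R_X = 52.5 − 74.92 = -22.42 kN.

R_X = -22.42 kN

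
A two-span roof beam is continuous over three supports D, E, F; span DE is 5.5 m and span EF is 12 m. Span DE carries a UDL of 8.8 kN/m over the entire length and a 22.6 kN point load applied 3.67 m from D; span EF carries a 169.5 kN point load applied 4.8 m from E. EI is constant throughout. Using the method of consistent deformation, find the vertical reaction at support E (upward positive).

R_E = 216.7 kN

Insert a hinge at E; M_E is the redundant, and each span becomes simply supported.
Discontinuity in slope at E on the released structure — sum the simple-span end rotations:
  span DE: UDL 8.8: wL³/(24EI) = 61/EI
  span DE: point load 22.6 at a = 3.67: Pab(L + a)/(6LEI) = 42.18/EI
  span EF: point load 169.5 at a = 4.8: Pab(L + b)/(6LEI) = 1562/EI
  relative rotation θ_0 = (103.2 + 1562)/EI = 1665/EI
A unit hogging moment at E produces rotation L₁/(3EI) + L₂/(3EI) = 5.833/EI.
Compatibility: M_E·(L₁+L₂)/(3EI) = θ_0, giving M_E = 285.5 kN·m (hogging).
Span DE, ΣM about D with M_E applied at E: R_E^{DE}·5.5 = 216 + 285.5, so R_E^{DE} = 91.19 kN and R_D = 71 − 91.19 = -20.19 kN.
Span EF, ΣM about F: R_E^{EF}·12 = 1220 + 285.5, so R_E^{EF} = 125.5 kN and R_F = 169.5 − 125.5 = 44.01 kN.
R_E = 91.19 + 125.5 = 216.7 kN.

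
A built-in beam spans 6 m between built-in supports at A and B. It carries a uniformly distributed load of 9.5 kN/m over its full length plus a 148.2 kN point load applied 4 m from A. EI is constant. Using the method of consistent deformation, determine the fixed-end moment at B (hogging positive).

M_B = 160.2 kN·m

Take the two fixed-end moments M_A, M_B as redundants; the released structure is the simple span AB.
End rotations of the released simple span under the applied load (×1/EI):
  at A: UDL 9.5: wL³/(24EI) = 85.5/EI
  at B: UDL 9.5: wL³/(24EI) = 85.5/EI
  at A: point load 148.2 at a = 4: Pab(L + b)/(6LEI) = 263.5/EI
  at B: point load 148.2 at a = 4: Pab(L + a)/(6LEI) = 329.3/EI
  θ_A0 = 349/EI,  θ_B0 = 414.8/EI
Flexibility coefficients: a unit moment at one end gives L/(3EI) there and L/(6EI) at the far end, so f₁₁ = f₂₂ = 2/EI and f₁₂ = f₂₁ = 1/EI.
Compatibility — zero rotation at each built-in end:
  2 M_A + 1 M_B = 349
  1 M_A + 2 M_B = 414.8
Solving the pair gives M_A = 94.37 kN·m and M_B = 160.2 kN·m (hogging).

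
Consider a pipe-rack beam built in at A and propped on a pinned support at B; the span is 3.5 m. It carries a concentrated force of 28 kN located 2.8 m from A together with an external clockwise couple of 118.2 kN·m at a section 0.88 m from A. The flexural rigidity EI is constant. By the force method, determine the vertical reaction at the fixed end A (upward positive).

Release the roller at B. Primary structure: cantilever fixed at A.
Deflection at B on the released cantilever, summing each load's contribution:
  point load 28 at a = 2.8: Pa²(3L − a)/(6EI) = 281.7/EI
  clockwise couple 118.2 at a = 0.88: M₀a(2L − a)/(2EI) = 318.3/EI
  δ_0 = 600/EI
Flexibility coefficient — unit upward force at B: δ_{BB} = L³/(3EI) = 14.29/EI.
Compatibility at B: δ_0 − R_B·δ_{BB} = 0, so R_B = 600/14.29 = 41.98 kN.
Vertical equilibrium: R_A = ΣP − R_B = 28 − 41.98 = -13.98 kN.

R_A = -13.98 kN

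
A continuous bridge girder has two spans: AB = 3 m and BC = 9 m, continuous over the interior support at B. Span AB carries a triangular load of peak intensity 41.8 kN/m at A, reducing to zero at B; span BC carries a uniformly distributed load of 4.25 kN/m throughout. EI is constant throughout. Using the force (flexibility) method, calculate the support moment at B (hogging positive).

Insert a hinge at B; M_B is the redundant, and each span becomes simply supported.
End slopes at the hinge B, treating each span as simply supported:
  span AB: triangular load, peak 41.8: 7w₀L³/(360EI) = 21.95/EI
  span BC: UDL 4.25: wL³/(24EI) = 129.1/EI
  relative rotation θ_0 = (21.95 + 129.1)/EI = 151/EI
A unit hogging moment at B produces rotation L₁/(3EI) + L₂/(3EI) = 4/EI.
Slope continuity at B: θ_0 = M_B·4/EI, so M_B = 151/4 = 37.76 kN·m (hogging).

M_B = 37.76 kN·m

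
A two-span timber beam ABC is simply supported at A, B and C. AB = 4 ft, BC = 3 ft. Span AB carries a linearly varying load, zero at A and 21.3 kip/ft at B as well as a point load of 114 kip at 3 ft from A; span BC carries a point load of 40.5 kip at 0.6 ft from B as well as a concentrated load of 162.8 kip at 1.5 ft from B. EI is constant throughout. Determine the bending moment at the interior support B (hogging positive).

M_B = 102.5 kip·ft

Release continuity at B by inserting a hinge; the redundant is the internal moment M_B. The primary structure is two simply-supported spans AB and BC.
Discontinuity in slope at B on the released structure — sum the simple-span end rotations:
  span AB: triangular load, peak 21.3: w₀L³/(45EI) = 30.29/EI
  span AB: point load 114 at a = 3: Pab(L + a)/(6LEI) = 99.75/EI
  span BC: point load 40.5 at a = 0.6: Pab(L + b)/(6LEI) = 17.5/EI
  span BC: point load 162.8 at a = 1.5: Pab(L + b)/(6LEI) = 91.58/EI
  relative rotation θ_0 = (130 + 109.1)/EI = 239.1/EI
A unit hogging moment at B produces rotation L₁/(3EI) + L₂/(3EI) = 2.333/EI.
Compatibility: M_B·(L₁+L₂)/(3EI) = θ_0, giving M_B = 102.5 kip·ft (hogging).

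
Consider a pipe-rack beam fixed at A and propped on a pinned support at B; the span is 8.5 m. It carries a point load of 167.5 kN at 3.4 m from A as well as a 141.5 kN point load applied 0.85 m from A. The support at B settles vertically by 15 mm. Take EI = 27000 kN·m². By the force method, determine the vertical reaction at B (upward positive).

Remove the prop at B; the released (primary) structure is a cantilever built in at A.
Downward deflection at the released point B due to the loads:
  point load 167.5 at a = 3.4: Pa²(3L − a)/(6EI) = 7132/EI
  point load 141.5 at a = 0.85: Pa²(3L − a)/(6EI) = 420/EI
  δ_0 = 7552/EI
Tip deflection under a unit load at B: L³/(3EI) = 204.7/EI.
With EI = 27000 kN·m²: δ_0 = 0.27971 m and δ_{BB} = 0.007582 m/kN.
Compatibility — the beam at B must follow the support down by 0.015 m: δ_0 − R_B·δ_{BB} = 0.015, so R_B = (0.27971 − 0.015)/0.007582 = 34.91 kN.

R_B = 34.91 kN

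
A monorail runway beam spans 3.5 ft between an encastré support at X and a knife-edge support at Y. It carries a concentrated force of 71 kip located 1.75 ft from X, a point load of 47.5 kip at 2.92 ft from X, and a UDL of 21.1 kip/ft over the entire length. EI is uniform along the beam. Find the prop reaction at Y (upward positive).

R_Y = 85.68 kip

Take the reaction at Y as the redundant and release it; the primary structure is a cantilever fixed at X.
Deflection at Y on the released cantilever, summing each load's contribution:
  point load 71 at a = 1.75: Pa²(3L − a)/(6EI) = 317.1/EI
  point load 47.5 at a = 2.92: Pa²(3L − a)/(6EI) = 511.7/EI
  UDL 21.1: wL⁴/(8EI) = 395.8/EI
  δ_0 = 1225/EI
Flexibility coefficient — unit upward force at Y: δ_{YY} = L³/(3EI) = 14.29/EI.
The prop prevents deflection at Y: R_Y = δ_0/δ_{YY} = 1225/14.29 = 85.68 kip.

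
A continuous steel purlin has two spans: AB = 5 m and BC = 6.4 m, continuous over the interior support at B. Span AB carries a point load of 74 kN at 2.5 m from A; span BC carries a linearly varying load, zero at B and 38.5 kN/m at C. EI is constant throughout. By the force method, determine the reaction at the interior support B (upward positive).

Insert a hinge at B; M_B is the redundant, and each span becomes simply supported.
End slopes at the hinge B, treating each span as simply supported:
  span AB: point load 74 at a = 2.5: Pab(L + a)/(6LEI) = 115.6/EI
  span BC: triangular load, peak 38.5: 7w₀L³/(360EI) = 196.2/EI
  relative rotation θ_0 = (115.6 + 196.2)/EI = 311.9/EI
A unit hogging moment at B produces rotation L₁/(3EI) + L₂/(3EI) = 3.8/EI.
Compatibility: M_B·(L₁+L₂)/(3EI) = θ_0, giving M_B = 82.07 kN·m (hogging).
Span AB, ΣM about A with M_B applied at B: R_B^{AB}·5 = 185 + 82.07, so R_B^{AB} = 53.41 kN and R_A = 74 − 53.41 = 20.59 kN.
Span BC, ΣM about C: R_B^{BC}·6.4 = 262.8 + 82.07, so R_B^{BC} = 53.89 kN and R_C = 123.2 − 53.89 = 69.31 kN.
R_B = 53.41 + 53.89 = 107.3 kN.

R_B = 107.3 kN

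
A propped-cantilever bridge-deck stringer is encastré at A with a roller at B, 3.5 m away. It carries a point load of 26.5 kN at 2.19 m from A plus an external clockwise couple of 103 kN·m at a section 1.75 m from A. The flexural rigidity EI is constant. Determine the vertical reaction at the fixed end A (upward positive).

Release the roller at B. Primary structure: cantilever fixed at A.
Deflection at B on the released cantilever, summing each load's contribution:
  point load 26.5 at a = 2.19: Pa²(3L − a)/(6EI) = 176/EI
  clockwise couple 103 at a = 1.75: M₀a(2L − a)/(2EI) = 473.2/EI
  δ_0 = 649.2/EI
Flexibility coefficient — unit upward force at B: δ_{BB} = L³/(3EI) = 14.29/EI.
Compatibility at B: δ_0 − R_B·δ_{BB} = 0, so R_B = 649.2/14.29 = 45.42 kN.
Vertical equilibrium: R_A = ΣP − R_B = 26.5 − 45.42 = -18.92 kN.

R_A = -18.92 kN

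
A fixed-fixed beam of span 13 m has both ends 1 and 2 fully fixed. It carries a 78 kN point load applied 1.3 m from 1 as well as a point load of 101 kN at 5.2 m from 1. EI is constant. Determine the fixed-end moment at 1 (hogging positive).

Release both end moments; the primary structure is a simply-supported span 12 with redundants M_1 and M_2.
On the primary (simply-supported) span, the end slopes from the loading are:
  at 1: point load 78 at a = 1.3: Pab(L + b)/(6LEI) = 375.7/EI
  at 2: point load 78 at a = 1.3: Pab(L + a)/(6LEI) = 217.5/EI
  at 1: point load 101 at a = 5.2: Pab(L + b)/(6LEI) = 1092/EI
  at 2: point load 101 at a = 5.2: Pab(L + a)/(6LEI) = 955.9/EI
  θ_10 = 1468/EI,  θ_20 = 1173/EI
Flexibility coefficients: a unit moment at one end gives L/(3EI) there and L/(6EI) at the far end, so f₁₁ = f₂₂ = 4.333/EI and f₁₂ = f₂₁ = 2.167/EI.
Compatibility — zero rotation at each built-in end:
  4.333 M_1 + 2.167 M_2 = 1468
  2.167 M_1 + 4.333 M_2 = 1173
Solving the pair gives M_1 = 271.2 kN·m and M_2 = 135.2 kN·m (hogging).

M_1 = 271.2 kN·m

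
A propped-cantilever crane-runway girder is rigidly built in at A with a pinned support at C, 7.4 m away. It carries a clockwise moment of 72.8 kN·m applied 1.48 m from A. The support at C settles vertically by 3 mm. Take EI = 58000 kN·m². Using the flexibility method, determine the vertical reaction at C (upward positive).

Choose R_C as the redundant. The primary structure is the cantilever fixed at A.
Downward deflection at the released point C due to the loads:
  clockwise couple 72.8 at a = 1.48: M₀a(2L − a)/(2EI) = 717.6/EI
Tip deflection under a unit load at C: L³/(3EI) = 135.1/EI.
With EI = 58000 kN·m²: δ_0 = 0.012372 m and δ_{CC} = 0.002329 m/kN.
Compatibility — the beam at C must follow the support down by 0.003 m: δ_0 − R_C·δ_{CC} = 0.003, so R_C = (0.012372 − 0.003)/0.002329 = 4.024 kN.

R_C = 4.024 kN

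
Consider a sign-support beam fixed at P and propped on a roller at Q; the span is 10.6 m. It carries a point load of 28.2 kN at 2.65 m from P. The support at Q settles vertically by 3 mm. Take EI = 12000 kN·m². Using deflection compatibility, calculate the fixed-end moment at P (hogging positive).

M_P = 50 kN·m

Choose R_Q as the redundant. The primary structure is the cantilever fixed at P.
Deflection at Q on the released cantilever, summing each load's contribution:
  point load 28.2 at a = 2.65: Pa²(3L − a)/(6EI) = 962.1/EI
Tip deflection under a unit load at Q: L³/(3EI) = 397/EI.
With EI = 12000 kN·m²: δ_0 = 0.080176 m and δ_{QQ} = 0.033084 m/kN.
Compatibility — the beam at Q must follow the support down by 0.003 m: δ_0 − R_Q·δ_{QQ} = 0.003, so R_Q = (0.080176 − 0.003)/0.033084 = 2.333 kN.
Moment equilibrium about P: M_P = Σ(load moments about P) − R_Q·L = 74.73 − 2.333×10.6 = 50 kN·m.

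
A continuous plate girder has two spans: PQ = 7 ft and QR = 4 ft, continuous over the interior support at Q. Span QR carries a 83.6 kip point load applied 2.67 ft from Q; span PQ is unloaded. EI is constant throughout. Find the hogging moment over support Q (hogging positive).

M_Q = 17.98 kip·ft

Take M_Q as the redundant. Released structure: two simple spans PQ and QR with a hinge at Q.
Rotations at Q on the released spans (each span's end-slope, ×1/EI):
  span QR: point load 83.6 at a = 2.67: Pab(L + b)/(6LEI) = 65.93/EI
  relative rotation θ_0 = (0 + 65.93)/EI = 65.93/EI
A unit hogging moment at Q produces rotation L₁/(3EI) + L₂/(3EI) = 3.667/EI.
Compatibility: M_Q·(L₁+L₂)/(3EI) = θ_0, giving M_Q = 17.98 kip·ft (hogging).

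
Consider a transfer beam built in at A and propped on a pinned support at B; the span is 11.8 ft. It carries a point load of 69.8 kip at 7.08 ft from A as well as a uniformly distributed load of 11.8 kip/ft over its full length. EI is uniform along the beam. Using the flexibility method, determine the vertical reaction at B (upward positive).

Release the roller at B. Primary structure: cantilever fixed at A.
Primary-structure tip deflection at B by superposition:
  point load 69.8 at a = 7.08: Pa²(3L − a)/(6EI) = 16514/EI
  UDL 11.8: wL⁴/(8EI) = 28597/EI
  δ_0 = 45111/EI
Flexibility coefficient — unit upward force at B: δ_{BB} = L³/(3EI) = 547.7/EI.
The prop prevents deflection at B: R_B = δ_0/δ_{BB} = 45111/547.7 = 82.37 kip.

R_B = 82.37 kip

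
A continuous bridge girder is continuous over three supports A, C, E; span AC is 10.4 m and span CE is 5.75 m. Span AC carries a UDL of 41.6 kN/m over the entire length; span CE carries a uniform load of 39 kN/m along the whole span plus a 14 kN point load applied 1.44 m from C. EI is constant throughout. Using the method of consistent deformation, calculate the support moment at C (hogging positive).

Take M_C as the redundant. Released structure: two simple spans AC and CE with a hinge at C.
End slopes at the hinge C, treating each span as simply supported:
  span AC: UDL 41.6: wL³/(24EI) = 1950/EI
  span CE: UDL 39: wL³/(24EI) = 308.9/EI
  span CE: point load 14 at a = 1.44: Pab(L + b)/(6LEI) = 25.34/EI
  relative rotation θ_0 = (1950 + 334.3)/EI = 2284/EI
A unit hogging moment at C produces rotation L₁/(3EI) + L₂/(3EI) = 5.383/EI.
Slope continuity at C: θ_0 = M_C·5.383/EI, so M_C = 2284/5.383 = 424.3 kN·m (hogging).

M_C = 424.3 kN·m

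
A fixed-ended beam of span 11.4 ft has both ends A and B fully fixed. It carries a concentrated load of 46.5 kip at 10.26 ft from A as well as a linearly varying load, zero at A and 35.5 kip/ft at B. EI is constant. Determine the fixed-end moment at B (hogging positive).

M_B = 273.6 kip·ft

Take the two fixed-end moments M_A, M_B as redundants; the released structure is the simple span AB.
On the primary (simply-supported) span, the end slopes from the loading are:
  at A: point load 46.5 at a = 10.26: Pab(L + b)/(6LEI) = 99.71/EI
  at B: point load 46.5 at a = 10.26: Pab(L + a)/(6LEI) = 172.2/EI
  at A: triangular load, peak 35.5: 7w₀L³/(360EI) = 1023/EI
  at B: triangular load, peak 35.5: w₀L³/(45EI) = 1169/EI
  θ_A0 = 1122/EI,  θ_B0 = 1341/EI
Flexibility coefficients: a unit moment at one end gives L/(3EI) there and L/(6EI) at the far end, so f₁₁ = f₂₂ = 3.8/EI and f₁₂ = f₂₁ = 1.9/EI.
Compatibility — zero rotation at each built-in end:
  3.8 M_A + 1.9 M_B = 1122
  1.9 M_A + 3.8 M_B = 1341
Solving the pair gives M_A = 158.6 kip·ft and M_B = 273.6 kip·ft (hogging).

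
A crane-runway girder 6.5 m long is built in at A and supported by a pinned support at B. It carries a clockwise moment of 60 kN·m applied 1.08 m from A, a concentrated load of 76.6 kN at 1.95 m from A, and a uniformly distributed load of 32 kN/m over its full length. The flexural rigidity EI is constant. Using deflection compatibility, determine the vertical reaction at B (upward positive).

Release the roller at B. Primary structure: cantilever fixed at A.
Downward deflection at the released point B due to the loads:
  clockwise couple 60 at a = 1.08: M₀a(2L − a)/(2EI) = 386.2/EI
  point load 76.6 at a = 1.95: Pa²(3L − a)/(6EI) = 852/EI
  UDL 32: wL⁴/(8EI) = 7140/EI
  δ_0 = 8378/EI
Tip deflection under a unit load at B: L³/(3EI) = 91.54/EI.
Compatibility at B: δ_0 − R_B·δ_{BB} = 0, so R_B = 8378/91.54 = 91.53 kN.

R_B = 91.53 kN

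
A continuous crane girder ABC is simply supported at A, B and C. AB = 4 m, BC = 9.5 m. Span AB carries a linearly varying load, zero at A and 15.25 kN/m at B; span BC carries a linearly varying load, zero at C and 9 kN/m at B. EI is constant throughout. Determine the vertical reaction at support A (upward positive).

R_A = -0.5647 kN

Take M_B as the redundant. Released structure: two simple spans AB and BC with a hinge at B.
Rotations at B on the released spans (each span's end-slope, ×1/EI):
  span AB: triangular load, peak 15.25: w₀L³/(45EI) = 21.69/EI
  span BC: triangular load, peak 9: w₀L³/(45EI) = 171.5/EI
  relative rotation θ_0 = (21.69 + 171.5)/EI = 193.2/EI
A unit hogging moment at B produces rotation L₁/(3EI) + L₂/(3EI) = 4.5/EI.
Slope continuity at B: θ_0 = M_B·4.5/EI, so M_B = 193.2/4.5 = 42.93 kN·m (hogging).
Span AB, ΣM about A with M_B applied at B: R_B^{AB}·4 = 81.33 + 42.93, so R_B^{AB} = 31.06 kN and R_A = 30.5 − 31.06 = -0.5647 kN.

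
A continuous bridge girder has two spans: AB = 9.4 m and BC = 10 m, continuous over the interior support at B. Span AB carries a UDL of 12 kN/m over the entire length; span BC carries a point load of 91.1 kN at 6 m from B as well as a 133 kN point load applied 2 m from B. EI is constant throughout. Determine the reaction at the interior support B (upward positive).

R_B = 249.2 kN

Take M_B as the redundant. Released structure: two simple spans AB and BC with a hinge at B.
Rotations at B on the released spans (each span's end-slope, ×1/EI):
  span AB: UDL 12: wL³/(24EI) = 415.3/EI
  span BC: point load 91.1 at a = 6: Pab(L + b)/(6LEI) = 510.2/EI
  span BC: point load 133 at a = 2: Pab(L + b)/(6LEI) = 638.4/EI
  relative rotation θ_0 = (415.3 + 1149)/EI = 1564/EI
A unit hogging moment at B produces rotation L₁/(3EI) + L₂/(3EI) = 6.467/EI.
Compatibility: M_B·(L₁+L₂)/(3EI) = θ_0, giving M_B = 241.8 kN·m (hogging).
Span AB, ΣM about A with M_B applied at B: R_B^{AB}·9.4 = 530.2 + 241.8, so R_B^{AB} = 82.13 kN and R_A = 112.8 − 82.13 = 30.67 kN.
Span BC, ΣM about C: R_B^{BC}·10 = 1428 + 241.8, so R_B^{BC} = 167 kN and R_C = 224.1 − 167 = 57.08 kN.
R_B = 82.13 + 167 = 249.2 kN.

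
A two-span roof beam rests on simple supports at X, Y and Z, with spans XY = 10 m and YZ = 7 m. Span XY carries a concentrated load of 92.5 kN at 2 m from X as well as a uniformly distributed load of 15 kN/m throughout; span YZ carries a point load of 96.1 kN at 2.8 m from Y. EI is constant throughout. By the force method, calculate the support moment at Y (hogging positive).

M_Y = 215.7 kN·m

Take M_Y as the redundant. Released structure: two simple spans XY and YZ with a hinge at Y.
Discontinuity in slope at Y on the released structure — sum the simple-span end rotations:
  span XY: point load 92.5 at a = 2: Pab(L + a)/(6LEI) = 296/EI
  span XY: UDL 15: wL³/(24EI) = 625/EI
  span YZ: point load 96.1 at a = 2.8: Pab(L + b)/(6LEI) = 301.4/EI
  relative rotation θ_0 = (921 + 301.4)/EI = 1222/EI
A unit hogging moment at Y produces rotation L₁/(3EI) + L₂/(3EI) = 5.667/EI.
Slope continuity at Y: θ_0 = M_Y·5.667/EI, so M_Y = 1222/5.667 = 215.7 kN·m (hogging).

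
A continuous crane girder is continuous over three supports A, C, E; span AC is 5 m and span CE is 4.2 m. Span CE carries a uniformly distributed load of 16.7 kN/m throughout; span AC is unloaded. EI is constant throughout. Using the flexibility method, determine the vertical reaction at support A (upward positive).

Take M_C as the redundant. Released structure: two simple spans AC and CE with a hinge at C.
End slopes at the hinge C, treating each span as simply supported:
  span CE: UDL 16.7: wL³/(24EI) = 51.55/EI
  relative rotation θ_0 = (0 + 51.55)/EI = 51.55/EI
A unit hogging moment at C produces rotation L₁/(3EI) + L₂/(3EI) = 3.067/EI.
Compatibility: M_C·(L₁+L₂)/(3EI) = θ_0, giving M_C = 16.81 kN·m (hogging).
Span AC, ΣM about A with M_C applied at C: R_C^{AC}·5 = 0 + 16.81, so R_C^{AC} = 3.362 kN and R_A = 0 − 3.362 = -3.362 kN.

R_A = -3.362 kN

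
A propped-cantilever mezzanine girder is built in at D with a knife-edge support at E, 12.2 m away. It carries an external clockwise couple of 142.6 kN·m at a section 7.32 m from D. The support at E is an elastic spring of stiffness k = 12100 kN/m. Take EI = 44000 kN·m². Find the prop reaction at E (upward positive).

R_E = 14.64 kN

Release the roller at E. Primary structure: cantilever fixed at D.
Downward deflection at the released point E due to the loads:
  clockwise couple 142.6 at a = 7.32: M₀a(2L − a)/(2EI) = 8914/EI
Flexibility coefficient — unit upward force at E: δ_{EE} = L³/(3EI) = 605.3/EI.
With EI = 44000 kN·m²: δ_0 = 0.2026 m and δ_{EE} = 0.013756 m/kN.
Compatibility — the spring shortens by R_E/k under the reaction it provides: δ_0 − R_E·δ_{EE} = R_E/k. With 1/k = 0.000083 m/kN, R_E = δ_0 / (δ_{EE} + 1/k) = 0.2026 / (0.013756 + 0.000083) = 14.64 kN.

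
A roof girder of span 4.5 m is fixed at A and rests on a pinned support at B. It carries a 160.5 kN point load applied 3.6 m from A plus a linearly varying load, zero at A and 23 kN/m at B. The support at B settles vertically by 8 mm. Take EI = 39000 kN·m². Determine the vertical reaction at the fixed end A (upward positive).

R_A = 81.07 kN

Choose R_B as the redundant. The primary structure is the cantilever fixed at A.
Free-end deflection of the primary structure under the applied loading (downward +):
  point load 160.5 at a = 3.6: Pa²(3L − a)/(6EI) = 3432/EI
  triangular load, peak 23 at the free end: 11w₀L⁴/(120EI) = 864.5/EI
  δ_0 = 4297/EI
Flexibility coefficient — unit upward force at B: δ_{BB} = L³/(3EI) = 30.38/EI.
With EI = 39000 kN·m²: δ_0 = 0.11017 m and δ_{BB} = 0.000779 m/kN.
Compatibility — the beam at B must follow the support down by 0.008 m: δ_0 − R_B·δ_{BB} = 0.008, so R_B = (0.11017 − 0.008)/0.000779 = 131.2 kN.
Vertical equilibrium: R_A = ΣP − R_B = 212.2 − 131.2 = 81.07 kN.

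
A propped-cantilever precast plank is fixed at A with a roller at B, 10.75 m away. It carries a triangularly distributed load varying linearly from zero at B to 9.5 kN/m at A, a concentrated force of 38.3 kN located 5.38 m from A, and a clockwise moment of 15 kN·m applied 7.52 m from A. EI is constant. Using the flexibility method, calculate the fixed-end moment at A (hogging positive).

M_A = 144.9 kN·m

Take the reaction at B as the redundant and release it; the primary structure is a cantilever fixed at A.
Deflection at B on the released cantilever, summing each load's contribution:
  triangular load, peak 9.5 at the fixed end: w₀L⁴/(30EI) = 4229/EI
  point load 38.3 at a = 5.38: Pa²(3L − a)/(6EI) = 4965/EI
  clockwise couple 15 at a = 7.52: M₀a(2L − a)/(2EI) = 788.5/EI
  δ_0 = 9982/EI
Flexibility coefficient — unit upward force at B: δ_{BB} = L³/(3EI) = 414.1/EI.
Compatibility at B: δ_0 − R_B·δ_{BB} = 0, so R_B = 9982/414.1 = 24.11 kN.
Moment equilibrium about A: M_A = Σ(load moments about A) − R_B·L = 404 − 24.11×10.75 = 144.9 kN·m.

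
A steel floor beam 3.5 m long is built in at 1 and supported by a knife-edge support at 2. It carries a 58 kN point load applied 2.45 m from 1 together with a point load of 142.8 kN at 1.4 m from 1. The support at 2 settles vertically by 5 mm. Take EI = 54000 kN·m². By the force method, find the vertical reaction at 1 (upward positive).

R_1 = 157.3 kN

Release the roller at 2. Primary structure: cantilever fixed at 1.
Free-end deflection of the primary structure under the applied loading (downward +):
  point load 58 at a = 2.45: Pa²(3L − a)/(6EI) = 467.1/EI
  point load 142.8 at a = 1.4: Pa²(3L − a)/(6EI) = 424.5/EI
  δ_0 = 891.6/EI
Tip deflection under a unit load at 2: L³/(3EI) = 14.29/EI.
With EI = 54000 kN·m²: δ_0 = 0.016511 m and δ_{22} = 0.000265 m/kN.
Compatibility — the beam at 2 must follow the support down by 0.005 m: δ_0 − R_2·δ_{22} = 0.005, so R_2 = (0.016511 − 0.005)/0.000265 = 43.49 kN.
Vertical equilibrium: R_1 = ΣP − R_2 = 200.8 − 43.49 = 157.3 kN.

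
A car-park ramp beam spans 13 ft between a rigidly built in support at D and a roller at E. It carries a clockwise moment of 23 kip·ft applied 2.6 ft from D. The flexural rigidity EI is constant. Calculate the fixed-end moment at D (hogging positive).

Remove the prop at E; the released (primary) structure is a cantilever built in at D.
Deflection at E on the released cantilever, summing each load's contribution:
  clockwise couple 23 at a = 2.6: M₀a(2L − a)/(2EI) = 699.7/EI
Flexibility coefficient — unit upward force at E: δ_{EE} = L³/(3EI) = 732.3/EI.
The prop prevents deflection at E: R_E = δ_0/δ_{EE} = 699.7/732.3 = 0.9554 kip.
Moment equilibrium about D: M_D = Σ(load moments about D) − R_E·L = 23 − 0.9554×13 = 10.58 kip·ft.

M_D = 10.58 kip·ft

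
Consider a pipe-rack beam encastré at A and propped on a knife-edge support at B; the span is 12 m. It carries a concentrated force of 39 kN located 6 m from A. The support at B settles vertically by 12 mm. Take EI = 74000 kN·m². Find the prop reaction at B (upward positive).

R_B = 10.65 kN

Take the reaction at B as the redundant and release it; the primary structure is a cantilever fixed at A.
Deflection at B on the released cantilever, summing each load's contribution:
  point load 39 at a = 6: Pa²(3L − a)/(6EI) = 7020/EI
Flexibility coefficient — unit upward force at B: δ_{BB} = L³/(3EI) = 576/EI.
With EI = 74000 kN·m²: δ_0 = 0.094865 m and δ_{BB} = 0.007784 m/kN.
Compatibility — the beam at B must follow the support down by 0.012 m: δ_0 − R_B·δ_{BB} = 0.012, so R_B = (0.094865 − 0.012)/0.007784 = 10.65 kN.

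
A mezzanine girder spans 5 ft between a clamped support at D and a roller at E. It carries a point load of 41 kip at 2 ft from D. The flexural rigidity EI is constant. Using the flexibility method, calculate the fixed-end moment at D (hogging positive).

Take the reaction at E as the redundant and release it; the primary structure is a cantilever fixed at D.
Free-end deflection of the primary structure under the applied loading (downward +):
  point load 41 at a = 2: Pa²(3L − a)/(6EI) = 355.3/EI
Tip deflection under a unit load at E: L³/(3EI) = 41.67/EI.
The prop prevents deflection at E: R_E = δ_0/δ_{EE} = 355.3/41.67 = 8.528 kip.
Moment equilibrium about D: M_D = Σ(load moments about D) − R_E·L = 82 − 8.528×5 = 39.36 kip·ft.

M_D = 39.36 kip·ft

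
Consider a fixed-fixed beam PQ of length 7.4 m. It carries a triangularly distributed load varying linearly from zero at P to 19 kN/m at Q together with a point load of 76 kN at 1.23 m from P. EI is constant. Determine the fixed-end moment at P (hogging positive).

M_P = 99.67 kN·m

Release both end moments; the primary structure is a simply-supported span PQ with redundants M_P and M_Q.
End rotations of the released simple span under the applied load (×1/EI):
  at P: triangular load, peak 19: 7w₀L³/(360EI) = 149.7/EI
  at Q: triangular load, peak 19: w₀L³/(45EI) = 171.1/EI
  at P: point load 76 at a = 1.23: Pab(L + b)/(6LEI) = 176.3/EI
  at Q: point load 76 at a = 1.23: Pab(L + a)/(6LEI) = 112.1/EI
  θ_P0 = 326/EI,  θ_Q0 = 283.2/EI
Flexibility coefficients: a unit moment at one end gives L/(3EI) there and L/(6EI) at the far end, so f₁₁ = f₂₂ = 2.467/EI and f₁₂ = f₂₁ = 1.233/EI.
Compatibility — zero rotation at each built-in end:
  2.467 M_P + 1.233 M_Q = 326
  1.233 M_P + 2.467 M_Q = 283.2
Solving the pair gives M_P = 99.67 kN·m and M_Q = 64.98 kN·m (hogging).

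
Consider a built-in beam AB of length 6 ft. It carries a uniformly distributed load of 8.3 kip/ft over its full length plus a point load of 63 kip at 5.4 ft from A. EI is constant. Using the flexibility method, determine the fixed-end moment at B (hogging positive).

M_B = 55.52 kip·ft

Release both end moments; the primary structure is a simply-supported span AB with redundants M_A and M_B.
On the primary (simply-supported) span, the end slopes from the loading are:
  at A: UDL 8.3: wL³/(24EI) = 74.7/EI
  at B: UDL 8.3: wL³/(24EI) = 74.7/EI
  at A: point load 63 at a = 5.4: Pab(L + b)/(6LEI) = 37.42/EI
  at B: point load 63 at a = 5.4: Pab(L + a)/(6LEI) = 64.64/EI
  θ_A0 = 112.1/EI,  θ_B0 = 139.3/EI
Flexibility coefficients: a unit moment at one end gives L/(3EI) there and L/(6EI) at the far end, so f₁₁ = f₂₂ = 2/EI and f₁₂ = f₂₁ = 1/EI.
Compatibility — zero rotation at each built-in end:
  2 M_A + 1 M_B = 112.1
  1 M_A + 2 M_B = 139.3
Solving the pair gives M_A = 28.3 kip·ft and M_B = 55.52 kip·ft (hogging).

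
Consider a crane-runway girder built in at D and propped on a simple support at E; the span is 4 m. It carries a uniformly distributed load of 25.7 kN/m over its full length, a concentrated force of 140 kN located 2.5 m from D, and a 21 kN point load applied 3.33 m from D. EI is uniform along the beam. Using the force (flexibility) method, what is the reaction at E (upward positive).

R_E = 119.3 kN

Take the reaction at E as the redundant and release it; the primary structure is a cantilever fixed at D.
Downward deflection at the released point E due to the loads:
  UDL 25.7: wL⁴/(8EI) = 822.4/EI
  point load 140 at a = 2.5: Pa²(3L − a)/(6EI) = 1385/EI
  point load 21 at a = 3.33: Pa²(3L − a)/(6EI) = 336.5/EI
  δ_0 = 2544/EI
Tip deflection under a unit load at E: L³/(3EI) = 21.33/EI.
Compatibility at E: δ_0 − R_E·δ_{EE} = 0, so R_E = 2544/21.33 = 119.3 kN.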